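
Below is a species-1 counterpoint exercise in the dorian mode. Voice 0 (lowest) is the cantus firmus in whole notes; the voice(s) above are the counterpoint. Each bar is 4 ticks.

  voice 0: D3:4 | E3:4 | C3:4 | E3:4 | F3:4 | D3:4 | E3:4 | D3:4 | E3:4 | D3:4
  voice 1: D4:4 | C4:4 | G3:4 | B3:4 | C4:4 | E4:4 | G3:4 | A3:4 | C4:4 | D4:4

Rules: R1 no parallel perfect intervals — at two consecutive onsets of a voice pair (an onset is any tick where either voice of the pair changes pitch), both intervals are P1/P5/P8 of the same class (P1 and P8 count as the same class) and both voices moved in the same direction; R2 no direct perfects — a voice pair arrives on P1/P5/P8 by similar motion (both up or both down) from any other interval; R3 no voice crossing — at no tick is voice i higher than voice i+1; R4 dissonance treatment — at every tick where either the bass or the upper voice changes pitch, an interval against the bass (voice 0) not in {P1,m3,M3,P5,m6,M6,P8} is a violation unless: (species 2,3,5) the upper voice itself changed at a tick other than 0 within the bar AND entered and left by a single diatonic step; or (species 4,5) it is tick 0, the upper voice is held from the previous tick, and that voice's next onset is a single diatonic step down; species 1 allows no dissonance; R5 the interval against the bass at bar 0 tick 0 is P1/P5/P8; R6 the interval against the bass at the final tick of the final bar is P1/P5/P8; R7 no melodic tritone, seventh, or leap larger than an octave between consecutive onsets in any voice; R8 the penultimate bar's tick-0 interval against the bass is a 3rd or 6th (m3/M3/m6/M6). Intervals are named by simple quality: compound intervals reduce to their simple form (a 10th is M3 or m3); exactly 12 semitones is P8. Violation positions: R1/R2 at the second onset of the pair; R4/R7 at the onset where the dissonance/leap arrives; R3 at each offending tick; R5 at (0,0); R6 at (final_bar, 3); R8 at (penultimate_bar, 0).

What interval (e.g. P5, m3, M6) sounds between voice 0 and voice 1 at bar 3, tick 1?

P5

voice 0=E3 voice 1=B3 -> P5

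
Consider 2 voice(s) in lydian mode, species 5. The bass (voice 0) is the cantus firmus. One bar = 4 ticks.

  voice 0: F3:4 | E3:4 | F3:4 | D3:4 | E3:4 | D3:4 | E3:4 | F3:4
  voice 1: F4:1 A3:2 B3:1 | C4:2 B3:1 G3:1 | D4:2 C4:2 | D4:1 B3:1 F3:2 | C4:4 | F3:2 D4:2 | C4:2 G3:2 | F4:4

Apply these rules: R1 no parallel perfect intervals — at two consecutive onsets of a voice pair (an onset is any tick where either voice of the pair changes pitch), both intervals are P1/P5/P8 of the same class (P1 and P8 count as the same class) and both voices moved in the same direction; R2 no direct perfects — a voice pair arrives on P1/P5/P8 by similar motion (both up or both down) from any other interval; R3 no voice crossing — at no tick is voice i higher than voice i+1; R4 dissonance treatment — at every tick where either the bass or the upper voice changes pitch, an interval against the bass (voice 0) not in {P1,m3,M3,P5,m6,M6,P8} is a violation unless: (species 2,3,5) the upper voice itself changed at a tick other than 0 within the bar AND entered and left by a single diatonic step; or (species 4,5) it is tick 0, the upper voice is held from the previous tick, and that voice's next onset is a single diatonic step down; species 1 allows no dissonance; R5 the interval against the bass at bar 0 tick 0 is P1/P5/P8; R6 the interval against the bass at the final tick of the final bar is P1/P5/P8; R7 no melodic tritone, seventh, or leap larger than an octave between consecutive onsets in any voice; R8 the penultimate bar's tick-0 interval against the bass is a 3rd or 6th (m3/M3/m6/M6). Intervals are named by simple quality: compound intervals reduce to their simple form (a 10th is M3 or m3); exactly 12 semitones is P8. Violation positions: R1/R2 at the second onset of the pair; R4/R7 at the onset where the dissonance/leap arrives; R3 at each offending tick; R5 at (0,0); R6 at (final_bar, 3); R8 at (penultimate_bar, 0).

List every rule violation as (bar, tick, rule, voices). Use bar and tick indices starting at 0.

bar 0: v0=F3 v1=F4 downbeat P8
bar 1: v0=E3 v1=C4 downbeat m6
bar 2: v0=F3 v1=D4 downbeat M6
bar 3: v0=D3 v1=D4 downbeat P8
bar 4: v0=E3 v1=C4 downbeat m6
bar 5: v0=D3 v1=F3 downbeat m3
bar 6: v0=E3 v1=C4 downbeat m6
bar 7: v0=F3 v1=F4 downbeat P8
  -> R7 @ bar 3 tick 2 v(1,): B3->F3 leap 6st
  -> R2 @ bar 7 tick 0 v(0, 1): E3/G3 m3 -> F3/F4 P8 similar
  -> R7 @ bar 7 tick 0 v(1,): G3->F4 leap 10st

(3, 2, R7, (1,))
(7, 0, R2, (0, 1))
(7, 0, R7, (1,))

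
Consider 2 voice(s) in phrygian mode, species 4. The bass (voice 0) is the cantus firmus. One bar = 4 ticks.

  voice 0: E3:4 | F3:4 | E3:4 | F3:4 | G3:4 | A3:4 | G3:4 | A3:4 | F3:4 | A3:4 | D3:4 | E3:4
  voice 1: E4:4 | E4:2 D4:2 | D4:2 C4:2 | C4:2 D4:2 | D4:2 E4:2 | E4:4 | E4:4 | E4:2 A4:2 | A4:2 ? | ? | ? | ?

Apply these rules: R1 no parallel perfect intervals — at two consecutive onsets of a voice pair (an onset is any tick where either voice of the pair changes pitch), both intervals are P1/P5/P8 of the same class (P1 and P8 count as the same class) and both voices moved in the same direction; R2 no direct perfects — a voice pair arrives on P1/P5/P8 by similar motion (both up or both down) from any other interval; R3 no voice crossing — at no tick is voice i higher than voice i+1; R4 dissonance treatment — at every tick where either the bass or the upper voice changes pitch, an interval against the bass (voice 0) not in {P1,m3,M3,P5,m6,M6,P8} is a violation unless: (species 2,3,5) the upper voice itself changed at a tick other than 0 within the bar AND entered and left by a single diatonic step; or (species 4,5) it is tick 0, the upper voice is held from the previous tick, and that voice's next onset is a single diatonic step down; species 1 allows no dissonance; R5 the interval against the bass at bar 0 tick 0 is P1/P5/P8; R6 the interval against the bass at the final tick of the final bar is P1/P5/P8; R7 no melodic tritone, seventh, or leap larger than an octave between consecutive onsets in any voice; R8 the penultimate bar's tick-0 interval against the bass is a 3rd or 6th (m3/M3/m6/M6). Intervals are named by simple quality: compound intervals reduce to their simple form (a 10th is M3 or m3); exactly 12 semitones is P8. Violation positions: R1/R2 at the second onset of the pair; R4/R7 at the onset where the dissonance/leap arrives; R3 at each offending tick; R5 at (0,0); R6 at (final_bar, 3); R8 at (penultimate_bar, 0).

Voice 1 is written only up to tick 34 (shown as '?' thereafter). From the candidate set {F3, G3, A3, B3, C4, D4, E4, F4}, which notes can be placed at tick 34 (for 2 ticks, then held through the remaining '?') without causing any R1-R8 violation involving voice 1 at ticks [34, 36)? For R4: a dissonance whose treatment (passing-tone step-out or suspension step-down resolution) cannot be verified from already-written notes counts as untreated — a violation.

{A3, C4, D4, F4}

F3: violates R7
G3: violates R4,R7
A3: legal
B3: violates R4,R7
C4: legal
D4: legal
E4: violates R4
F4: legal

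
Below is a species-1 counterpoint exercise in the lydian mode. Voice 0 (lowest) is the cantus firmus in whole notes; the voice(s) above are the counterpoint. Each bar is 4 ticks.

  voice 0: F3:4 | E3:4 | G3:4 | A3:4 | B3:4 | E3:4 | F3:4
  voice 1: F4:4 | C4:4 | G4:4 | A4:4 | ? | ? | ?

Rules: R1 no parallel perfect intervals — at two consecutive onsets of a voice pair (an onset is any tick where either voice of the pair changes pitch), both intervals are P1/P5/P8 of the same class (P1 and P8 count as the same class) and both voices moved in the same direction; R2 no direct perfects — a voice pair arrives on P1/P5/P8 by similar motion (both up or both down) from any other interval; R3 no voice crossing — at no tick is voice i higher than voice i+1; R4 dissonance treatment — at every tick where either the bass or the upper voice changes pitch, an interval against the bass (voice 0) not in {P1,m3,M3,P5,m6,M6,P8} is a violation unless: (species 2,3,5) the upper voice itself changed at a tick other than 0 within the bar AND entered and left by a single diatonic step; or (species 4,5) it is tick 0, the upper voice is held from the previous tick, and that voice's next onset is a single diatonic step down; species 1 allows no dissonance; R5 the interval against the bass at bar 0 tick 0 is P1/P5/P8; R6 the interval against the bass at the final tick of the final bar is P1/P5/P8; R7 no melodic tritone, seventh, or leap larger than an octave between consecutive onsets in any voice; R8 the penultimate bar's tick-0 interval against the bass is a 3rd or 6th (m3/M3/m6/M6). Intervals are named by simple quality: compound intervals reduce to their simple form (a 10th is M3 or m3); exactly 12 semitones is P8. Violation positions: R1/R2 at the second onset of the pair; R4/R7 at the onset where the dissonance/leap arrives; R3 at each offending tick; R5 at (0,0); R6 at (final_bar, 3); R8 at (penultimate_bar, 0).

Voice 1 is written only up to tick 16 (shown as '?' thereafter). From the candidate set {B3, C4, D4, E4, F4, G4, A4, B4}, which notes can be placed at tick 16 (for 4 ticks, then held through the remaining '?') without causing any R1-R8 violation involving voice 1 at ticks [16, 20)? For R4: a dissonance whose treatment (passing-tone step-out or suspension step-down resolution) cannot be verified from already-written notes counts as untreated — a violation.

B3: violates R7
C4: violates R4
D4: legal
E4: violates R4
F4: violates R4
G4: legal
A4: violates R4
B4: violates R1

{D4, G4}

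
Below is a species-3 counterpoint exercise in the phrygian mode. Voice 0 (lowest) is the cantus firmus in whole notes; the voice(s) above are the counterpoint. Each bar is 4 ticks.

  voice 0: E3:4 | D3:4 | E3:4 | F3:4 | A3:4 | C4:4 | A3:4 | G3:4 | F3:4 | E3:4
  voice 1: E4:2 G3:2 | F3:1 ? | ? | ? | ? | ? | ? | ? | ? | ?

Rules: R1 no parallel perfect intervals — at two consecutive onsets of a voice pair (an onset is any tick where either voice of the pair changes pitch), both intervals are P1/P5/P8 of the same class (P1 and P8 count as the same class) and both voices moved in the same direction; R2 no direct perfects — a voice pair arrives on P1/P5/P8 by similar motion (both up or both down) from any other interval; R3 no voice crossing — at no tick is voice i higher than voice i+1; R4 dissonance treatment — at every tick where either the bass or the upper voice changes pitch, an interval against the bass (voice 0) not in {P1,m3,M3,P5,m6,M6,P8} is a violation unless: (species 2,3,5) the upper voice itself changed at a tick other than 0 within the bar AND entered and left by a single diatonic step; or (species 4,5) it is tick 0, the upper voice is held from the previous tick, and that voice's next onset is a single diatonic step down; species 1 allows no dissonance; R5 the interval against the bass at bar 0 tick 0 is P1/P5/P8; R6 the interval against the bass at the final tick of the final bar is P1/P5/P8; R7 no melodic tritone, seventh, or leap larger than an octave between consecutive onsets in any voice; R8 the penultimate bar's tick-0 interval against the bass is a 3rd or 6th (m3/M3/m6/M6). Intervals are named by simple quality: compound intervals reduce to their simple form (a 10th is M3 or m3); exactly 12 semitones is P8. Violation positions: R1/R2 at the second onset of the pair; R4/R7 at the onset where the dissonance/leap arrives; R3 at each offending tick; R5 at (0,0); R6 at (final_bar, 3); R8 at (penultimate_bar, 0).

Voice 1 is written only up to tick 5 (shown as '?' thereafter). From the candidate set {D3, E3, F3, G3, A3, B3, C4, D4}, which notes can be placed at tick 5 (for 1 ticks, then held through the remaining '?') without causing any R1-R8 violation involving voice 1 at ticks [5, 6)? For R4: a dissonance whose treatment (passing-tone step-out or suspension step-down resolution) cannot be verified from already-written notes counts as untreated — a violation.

{A3, D3, D4, F3}

D3: legal
E3: violates R4
F3: legal
G3: violates R4
A3: legal
B3: violates R7
C4: violates R4
D4: legal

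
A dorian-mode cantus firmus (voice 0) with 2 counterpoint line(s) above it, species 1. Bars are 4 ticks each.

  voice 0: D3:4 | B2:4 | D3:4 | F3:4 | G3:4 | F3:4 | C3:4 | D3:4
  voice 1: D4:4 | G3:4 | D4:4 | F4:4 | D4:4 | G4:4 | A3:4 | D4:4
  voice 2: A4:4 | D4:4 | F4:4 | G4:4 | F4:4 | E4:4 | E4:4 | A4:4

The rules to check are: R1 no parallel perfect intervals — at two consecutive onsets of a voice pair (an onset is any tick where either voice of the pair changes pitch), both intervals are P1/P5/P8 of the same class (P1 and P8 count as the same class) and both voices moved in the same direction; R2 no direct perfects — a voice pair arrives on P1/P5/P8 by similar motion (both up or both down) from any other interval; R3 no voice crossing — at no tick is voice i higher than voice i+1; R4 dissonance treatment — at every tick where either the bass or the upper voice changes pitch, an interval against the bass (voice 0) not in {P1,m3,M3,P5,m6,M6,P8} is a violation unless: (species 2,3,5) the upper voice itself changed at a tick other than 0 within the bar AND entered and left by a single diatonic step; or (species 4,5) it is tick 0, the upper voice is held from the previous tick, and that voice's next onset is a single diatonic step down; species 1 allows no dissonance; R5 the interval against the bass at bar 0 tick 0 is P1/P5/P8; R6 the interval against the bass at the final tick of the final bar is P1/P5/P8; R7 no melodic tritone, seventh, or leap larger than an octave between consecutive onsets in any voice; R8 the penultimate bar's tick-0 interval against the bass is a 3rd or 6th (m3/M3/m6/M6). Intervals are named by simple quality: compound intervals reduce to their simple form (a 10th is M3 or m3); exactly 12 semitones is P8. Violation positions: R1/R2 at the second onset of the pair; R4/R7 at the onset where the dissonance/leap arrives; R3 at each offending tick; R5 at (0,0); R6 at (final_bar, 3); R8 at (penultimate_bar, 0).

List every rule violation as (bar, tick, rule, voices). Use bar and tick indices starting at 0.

bar 0: v0=D3 v1=D4 v2=A4 downbeat P5
bar 1: v0=B2 v1=G3 v2=D4 downbeat m3
bar 2: v0=D3 v1=D4 v2=F4 downbeat m3
bar 3: v0=F3 v1=F4 v2=G4 downbeat M2
bar 4: v0=G3 v1=D4 v2=F4 downbeat m7
bar 5: v0=F3 v1=G4 v2=E4 downbeat M7
bar 6: v0=C3 v1=A3 v2=E4 downbeat M3
bar 7: v0=D3 v1=D4 v2=A4 downbeat P5
  -> R1 @ bar 1 tick 0 v(1, 2): D4/A4 P5 -> G3/D4 P5 similar
  -> R2 @ bar 2 tick 0 v(0, 1): B2/G3 m6 -> D3/D4 P8 similar
  -> R1 @ bar 3 tick 0 v(0, 1): D3/D4 P8 -> F3/F4 P8 similar
  -> R4 @ bar 3 tick 0 v(0, 2): F3/G4 M2 untreated
  -> R4 @ bar 4 tick 0 v(0, 2): G3/F4 m7 untreated
  -> R3 @ bar 5 tick 0 v(1, 2): G4 above E4
  -> R4 @ bar 5 tick 0 v(0, 1): F3/G4 M2 untreated
  -> R4 @ bar 5 tick 0 v(0, 2): F3/E4 M7 untreated
  -> R3 @ bar 5 tick 1 v(1, 2): G4 above E4
  -> R3 @ bar 5 tick 2 v(1, 2): G4 above E4
  -> R3 @ bar 5 tick 3 v(1, 2): G4 above E4
  -> R7 @ bar 6 tick 0 v(1,): G4->A3 leap 10st
  -> R1 @ bar 7 tick 0 v(1, 2): A3/E4 P5 -> D4/A4 P5 similar
  -> R2 @ bar 7 tick 0 v(0, 1): C3/A3 M6 -> D3/D4 P8 similar
  -> R2 @ bar 7 tick 0 v(0, 2): C3/E4 M3 -> D3/A4 P5 similar

(1, 0, R1, (1, 2))
(2, 0, R2, (0, 1))
(3, 0, R1, (0, 1))
(3, 0, R4, (0, 2))
(4, 0, R4, (0, 2))
(5, 0, R3, (1, 2))
(5, 0, R4, (0, 1))
(5, 0, R4, (0, 2))
(5, 1, R3, (1, 2))
(5, 2, R3, (1, 2))
(5, 3, R3, (1, 2))
(6, 0, R7, (1,))
(7, 0, R1, (1, 2))
(7, 0, R2, (0, 1))
(7, 0, R2, (0, 2))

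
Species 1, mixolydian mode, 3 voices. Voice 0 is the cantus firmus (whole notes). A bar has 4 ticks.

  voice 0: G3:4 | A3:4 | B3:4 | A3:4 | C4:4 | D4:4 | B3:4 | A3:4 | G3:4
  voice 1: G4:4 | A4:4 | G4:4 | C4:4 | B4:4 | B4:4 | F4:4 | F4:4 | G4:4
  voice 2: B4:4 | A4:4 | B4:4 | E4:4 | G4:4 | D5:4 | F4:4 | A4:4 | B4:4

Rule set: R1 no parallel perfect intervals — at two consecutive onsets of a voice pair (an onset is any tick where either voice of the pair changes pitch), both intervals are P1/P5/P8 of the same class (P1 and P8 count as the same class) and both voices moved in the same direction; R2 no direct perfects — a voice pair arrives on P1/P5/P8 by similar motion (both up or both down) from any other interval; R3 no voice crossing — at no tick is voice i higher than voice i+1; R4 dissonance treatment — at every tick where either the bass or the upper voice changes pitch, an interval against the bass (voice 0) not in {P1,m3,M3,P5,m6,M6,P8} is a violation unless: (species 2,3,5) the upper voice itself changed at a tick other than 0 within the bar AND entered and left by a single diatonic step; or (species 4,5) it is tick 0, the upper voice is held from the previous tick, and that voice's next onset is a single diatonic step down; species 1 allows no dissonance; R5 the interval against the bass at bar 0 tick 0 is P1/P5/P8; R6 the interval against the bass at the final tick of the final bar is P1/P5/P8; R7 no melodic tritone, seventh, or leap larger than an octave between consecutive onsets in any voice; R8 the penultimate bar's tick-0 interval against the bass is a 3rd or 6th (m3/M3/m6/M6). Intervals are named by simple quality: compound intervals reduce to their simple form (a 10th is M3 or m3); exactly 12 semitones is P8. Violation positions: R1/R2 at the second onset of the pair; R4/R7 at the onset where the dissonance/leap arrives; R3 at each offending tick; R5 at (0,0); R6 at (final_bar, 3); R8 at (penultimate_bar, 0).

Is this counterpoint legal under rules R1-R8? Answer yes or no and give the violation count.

No (18 violations)

bar 0: v0=G3 v1=G4 v2=B4 (M3)
bar 1: v0=A3 v1=A4 v2=A4 (P8)
bar 2: v0=B3 v1=G4 v2=B4 (P8)
bar 3: v0=A3 v1=C4 v2=E4 (P5)
bar 4: v0=C4 v1=B4 v2=G4 (P5)
bar 5: v0=D4 v1=B4 v2=D5 (P8)
bar 6: v0=B3 v1=F4 v2=F4 (TT)
bar 7: v0=A3 v1=F4 v2=A4 (P8)
bar 8: v0=G3 v1=G4 v2=B4 (M3)
  R5 @ bar0.0: opens on M3
  R1 @ bar1.0: G3/G4 P8 -> A3/A4 P8 similar
  R1 @ bar2.0: A3/A4 P8 -> B3/B4 P8 similar
  R2 @ bar3.0: B3/B4 P8 -> A3/E4 P5 similar
  R1 @ bar4.0: A3/E4 P5 -> C4/G4 P5 similar
  R3 @ bar4.0: B4 above G4
  R4 @ bar4.0: C4/B4 M7 untreated
  R7 @ bar4.0: C4->B4 leap 11st
  R3 @ bar4.1: B4 above G4
  R3 @ bar4.2: B4 above G4
  R3 @ bar4.3: B4 above G4
  R2 @ bar5.0: C4/G4 P5 -> D4/D5 P8 similar
  R2 @ bar6.0: B4/D5 m3 -> F4/F4 P1 similar
  R4 @ bar6.0: B3/F4 TT untreated
  R4 @ bar6.0: B3/F4 TT untreated
  R7 @ bar6.0: B4->F4 leap 6st
  R8 @ bar7.0: penult P8 not 3rd/6th
  R6 @ bar8.3: closes on M3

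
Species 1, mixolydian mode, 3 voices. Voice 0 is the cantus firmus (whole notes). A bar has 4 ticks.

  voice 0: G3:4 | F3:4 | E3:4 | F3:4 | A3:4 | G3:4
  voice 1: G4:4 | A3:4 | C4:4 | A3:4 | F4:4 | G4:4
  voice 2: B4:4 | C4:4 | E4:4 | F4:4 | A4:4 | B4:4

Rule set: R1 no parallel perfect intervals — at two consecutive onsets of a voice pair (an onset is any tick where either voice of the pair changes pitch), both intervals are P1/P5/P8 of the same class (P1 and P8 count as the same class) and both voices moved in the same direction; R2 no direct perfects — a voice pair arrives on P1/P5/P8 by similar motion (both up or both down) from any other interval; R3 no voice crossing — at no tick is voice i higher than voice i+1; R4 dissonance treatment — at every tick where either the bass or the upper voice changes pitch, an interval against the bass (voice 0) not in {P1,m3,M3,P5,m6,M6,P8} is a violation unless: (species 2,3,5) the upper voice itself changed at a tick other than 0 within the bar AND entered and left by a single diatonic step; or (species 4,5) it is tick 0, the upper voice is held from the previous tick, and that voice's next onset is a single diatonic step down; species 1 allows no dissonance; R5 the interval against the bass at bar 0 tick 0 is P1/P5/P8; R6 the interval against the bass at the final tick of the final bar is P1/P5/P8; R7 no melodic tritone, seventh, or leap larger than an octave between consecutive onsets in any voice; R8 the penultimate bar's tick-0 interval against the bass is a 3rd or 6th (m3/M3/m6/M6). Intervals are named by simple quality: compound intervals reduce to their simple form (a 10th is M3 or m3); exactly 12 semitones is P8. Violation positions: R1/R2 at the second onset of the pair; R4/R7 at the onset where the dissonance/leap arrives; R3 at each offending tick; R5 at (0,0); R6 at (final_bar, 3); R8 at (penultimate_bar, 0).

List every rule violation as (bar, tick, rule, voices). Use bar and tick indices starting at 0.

(0, 0, R5, (0, 2))
(1, 0, R2, (0, 2))
(1, 0, R7, (1,))
(1, 0, R7, (2,))
(3, 0, R1, (0, 2))
(4, 0, R1, (0, 2))
(4, 0, R8, (0, 2))
(5, 3, R6, (0, 2))

bar 0: v0=G3 v1=G4 v2=B4 downbeat M3
bar 1: v0=F3 v1=A3 v2=C4 downbeat P5
bar 2: v0=E3 v1=C4 v2=E4 downbeat P8
bar 3: v0=F3 v1=A3 v2=F4 downbeat P8
bar 4: v0=A3 v1=F4 v2=A4 downbeat P8
bar 5: v0=G3 v1=G4 v2=B4 downbeat M3
  -> R5 @ bar 0 tick 0 v(0, 2): opens on M3
  -> R2 @ bar 1 tick 0 v(0, 2): G3/B4 M3 -> F3/C4 P5 similar
  -> R7 @ bar 1 tick 0 v(1,): G4->A3 leap 10st
  -> R7 @ bar 1 tick 0 v(2,): B4->C4 leap 11st
  -> R1 @ bar 3 tick 0 v(0, 2): E3/E4 P8 -> F3/F4 P8 similar
  -> R1 @ bar 4 tick 0 v(0, 2): F3/F4 P8 -> A3/A4 P8 similar
  -> R8 @ bar 4 tick 0 v(0, 2): penult P8 not 3rd/6th
  -> R6 @ bar 5 tick 3 v(0, 2): closes on M3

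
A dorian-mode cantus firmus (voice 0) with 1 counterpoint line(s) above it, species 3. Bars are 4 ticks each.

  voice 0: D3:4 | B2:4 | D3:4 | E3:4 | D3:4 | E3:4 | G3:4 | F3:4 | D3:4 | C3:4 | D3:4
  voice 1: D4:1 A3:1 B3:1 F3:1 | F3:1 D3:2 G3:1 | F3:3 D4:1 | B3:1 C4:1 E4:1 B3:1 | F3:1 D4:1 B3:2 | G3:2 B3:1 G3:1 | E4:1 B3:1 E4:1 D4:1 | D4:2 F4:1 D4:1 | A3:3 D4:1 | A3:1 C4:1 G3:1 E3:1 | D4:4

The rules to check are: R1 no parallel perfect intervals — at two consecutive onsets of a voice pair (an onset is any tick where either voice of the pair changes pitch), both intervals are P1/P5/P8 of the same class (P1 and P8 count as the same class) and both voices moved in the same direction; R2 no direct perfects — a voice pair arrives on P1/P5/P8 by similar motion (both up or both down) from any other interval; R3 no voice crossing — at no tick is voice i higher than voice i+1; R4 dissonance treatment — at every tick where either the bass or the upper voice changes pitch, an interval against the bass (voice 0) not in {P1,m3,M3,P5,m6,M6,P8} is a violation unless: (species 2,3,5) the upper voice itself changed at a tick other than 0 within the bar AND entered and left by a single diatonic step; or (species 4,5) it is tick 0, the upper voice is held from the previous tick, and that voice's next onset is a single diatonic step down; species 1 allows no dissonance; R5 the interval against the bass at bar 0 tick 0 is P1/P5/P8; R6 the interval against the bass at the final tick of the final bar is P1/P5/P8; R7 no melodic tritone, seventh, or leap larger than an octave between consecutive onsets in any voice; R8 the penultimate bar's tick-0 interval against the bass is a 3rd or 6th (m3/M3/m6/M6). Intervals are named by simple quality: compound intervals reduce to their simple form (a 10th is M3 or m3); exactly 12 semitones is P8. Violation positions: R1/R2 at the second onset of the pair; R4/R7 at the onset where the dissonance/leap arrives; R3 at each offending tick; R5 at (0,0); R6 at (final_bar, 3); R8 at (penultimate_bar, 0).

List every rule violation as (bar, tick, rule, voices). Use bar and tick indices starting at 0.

bar 0: v0=D3 v1=D4 downbeat P8
bar 1: v0=B2 v1=F3 downbeat TT
bar 2: v0=D3 v1=F3 downbeat m3
bar 3: v0=E3 v1=B3 downbeat P5
bar 4: v0=D3 v1=F3 downbeat m3
bar 5: v0=E3 v1=G3 downbeat m3
bar 6: v0=G3 v1=E4 downbeat M6
bar 7: v0=F3 v1=D4 downbeat M6
bar 8: v0=D3 v1=A3 downbeat P5
bar 9: v0=C3 v1=A3 downbeat M6
bar 10: v0=D3 v1=D4 downbeat P8
  -> R7 @ bar 0 tick 3 v(1,): B3->F3 leap 6st
  -> R4 @ bar 1 tick 0 v(0, 1): B2/F3 TT untreated
  -> R7 @ bar 4 tick 0 v(1,): B3->F3 leap 6st
  -> R2 @ bar 8 tick 0 v(0, 1): F3/D4 M6 -> D3/A3 P5 similar
  -> R2 @ bar 10 tick 0 v(0, 1): C3/E3 M3 -> D3/D4 P8 similar
  -> R7 @ bar 10 tick 0 v(1,): E3->D4 leap 10st

(0, 3, R7, (1,))
(1, 0, R4, (0, 1))
(4, 0, R7, (1,))
(8, 0, R2, (0, 1))
(10, 0, R2, (0, 1))
(10, 0, R7, (1,))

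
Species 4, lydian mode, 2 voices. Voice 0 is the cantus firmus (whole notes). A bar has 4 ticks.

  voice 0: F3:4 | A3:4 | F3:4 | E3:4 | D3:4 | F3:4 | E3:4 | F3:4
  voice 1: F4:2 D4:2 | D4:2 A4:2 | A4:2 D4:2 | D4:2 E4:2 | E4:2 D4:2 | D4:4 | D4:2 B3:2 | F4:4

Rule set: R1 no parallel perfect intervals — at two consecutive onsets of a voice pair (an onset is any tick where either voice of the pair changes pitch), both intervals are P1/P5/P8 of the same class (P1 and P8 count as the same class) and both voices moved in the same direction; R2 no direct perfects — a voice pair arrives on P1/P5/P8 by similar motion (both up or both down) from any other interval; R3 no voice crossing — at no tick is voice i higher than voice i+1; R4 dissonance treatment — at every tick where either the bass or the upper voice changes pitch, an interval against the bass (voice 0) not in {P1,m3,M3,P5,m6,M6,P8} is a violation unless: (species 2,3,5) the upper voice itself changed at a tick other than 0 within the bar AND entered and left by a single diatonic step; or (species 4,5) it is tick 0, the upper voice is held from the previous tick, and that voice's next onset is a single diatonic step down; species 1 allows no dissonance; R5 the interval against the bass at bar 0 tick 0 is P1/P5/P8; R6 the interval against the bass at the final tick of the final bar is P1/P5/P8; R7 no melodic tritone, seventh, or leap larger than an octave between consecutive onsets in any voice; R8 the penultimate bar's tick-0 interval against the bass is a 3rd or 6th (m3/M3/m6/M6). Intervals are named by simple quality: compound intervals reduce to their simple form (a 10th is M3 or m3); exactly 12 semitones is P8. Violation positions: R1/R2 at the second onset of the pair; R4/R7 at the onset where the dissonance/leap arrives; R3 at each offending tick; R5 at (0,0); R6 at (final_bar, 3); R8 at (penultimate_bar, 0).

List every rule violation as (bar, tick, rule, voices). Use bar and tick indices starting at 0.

(1, 0, R4, (0, 1))
(3, 0, R4, (0, 1))
(6, 0, R4, (0, 1))
(6, 0, R8, (0, 1))
(7, 0, R2, (0, 1))
(7, 0, R7, (1,))

bar 0: v0=F3 v1=F4 downbeat P8
bar 1: v0=A3 v1=D4 downbeat P4
bar 2: v0=F3 v1=A4 downbeat M3
bar 3: v0=E3 v1=D4 downbeat m7
bar 4: v0=D3 v1=E4 downbeat M2
bar 5: v0=F3 v1=D4 downbeat M6
bar 6: v0=E3 v1=D4 downbeat m7
bar 7: v0=F3 v1=F4 downbeat P8
  -> R4 @ bar 1 tick 0 v(0, 1): A3/D4 P4 untreated
  -> R4 @ bar 3 tick 0 v(0, 1): E3/D4 m7 untreated
  -> R4 @ bar 6 tick 0 v(0, 1): E3/D4 m7 untreated
  -> R8 @ bar 6 tick 0 v(0, 1): penult m7 not 3rd/6th
  -> R2 @ bar 7 tick 0 v(0, 1): E3/B3 P5 -> F3/F4 P8 similar
  -> R7 @ bar 7 tick 0 v(1,): B3->F4 leap 6st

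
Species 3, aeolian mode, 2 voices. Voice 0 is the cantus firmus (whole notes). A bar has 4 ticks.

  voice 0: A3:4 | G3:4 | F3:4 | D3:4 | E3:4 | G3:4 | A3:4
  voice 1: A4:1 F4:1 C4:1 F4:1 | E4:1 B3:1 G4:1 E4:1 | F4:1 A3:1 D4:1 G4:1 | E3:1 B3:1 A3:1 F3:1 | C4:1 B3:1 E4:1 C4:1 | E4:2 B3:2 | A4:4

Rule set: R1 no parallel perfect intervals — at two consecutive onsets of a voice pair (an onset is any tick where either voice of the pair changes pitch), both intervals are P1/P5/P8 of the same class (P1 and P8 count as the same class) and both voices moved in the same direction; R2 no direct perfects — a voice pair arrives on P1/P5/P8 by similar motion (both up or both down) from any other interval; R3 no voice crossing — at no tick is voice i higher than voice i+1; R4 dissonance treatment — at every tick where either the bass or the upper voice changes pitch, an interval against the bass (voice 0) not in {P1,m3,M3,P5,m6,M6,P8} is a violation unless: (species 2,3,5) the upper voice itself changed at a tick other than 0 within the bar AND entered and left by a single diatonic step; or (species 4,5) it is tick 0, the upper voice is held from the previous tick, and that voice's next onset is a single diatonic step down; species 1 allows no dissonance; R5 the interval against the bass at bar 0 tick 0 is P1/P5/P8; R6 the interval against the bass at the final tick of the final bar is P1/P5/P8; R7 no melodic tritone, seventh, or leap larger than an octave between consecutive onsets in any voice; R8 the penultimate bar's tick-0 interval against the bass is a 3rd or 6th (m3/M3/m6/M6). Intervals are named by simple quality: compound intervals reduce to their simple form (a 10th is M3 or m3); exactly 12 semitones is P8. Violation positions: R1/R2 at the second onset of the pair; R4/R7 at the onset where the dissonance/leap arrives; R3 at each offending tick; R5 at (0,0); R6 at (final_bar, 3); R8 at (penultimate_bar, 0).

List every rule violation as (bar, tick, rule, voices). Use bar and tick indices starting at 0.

(2, 3, R4, (0, 1))
(3, 0, R4, (0, 1))
(3, 0, R7, (1,))
(6, 0, R2, (0, 1))
(6, 0, R7, (1,))

bar 0: v0=A3 v1=A4 downbeat P8
bar 1: v0=G3 v1=E4 downbeat M6
bar 2: v0=F3 v1=F4 downbeat P8
bar 3: v0=D3 v1=E3 downbeat M2
bar 4: v0=E3 v1=C4 downbeat m6
bar 5: v0=G3 v1=E4 downbeat M6
bar 6: v0=A3 v1=A4 downbeat P8
  -> R4 @ bar 2 tick 3 v(0, 1): F3/G4 M2 untreated
  -> R4 @ bar 3 tick 0 v(0, 1): D3/E3 M2 untreated
  -> R7 @ bar 3 tick 0 v(1,): G4->E3 leap 15st
  -> R2 @ bar 6 tick 0 v(0, 1): G3/B3 M3 -> A3/A4 P8 similar
  -> R7 @ bar 6 tick 0 v(1,): B3->A4 leap 10st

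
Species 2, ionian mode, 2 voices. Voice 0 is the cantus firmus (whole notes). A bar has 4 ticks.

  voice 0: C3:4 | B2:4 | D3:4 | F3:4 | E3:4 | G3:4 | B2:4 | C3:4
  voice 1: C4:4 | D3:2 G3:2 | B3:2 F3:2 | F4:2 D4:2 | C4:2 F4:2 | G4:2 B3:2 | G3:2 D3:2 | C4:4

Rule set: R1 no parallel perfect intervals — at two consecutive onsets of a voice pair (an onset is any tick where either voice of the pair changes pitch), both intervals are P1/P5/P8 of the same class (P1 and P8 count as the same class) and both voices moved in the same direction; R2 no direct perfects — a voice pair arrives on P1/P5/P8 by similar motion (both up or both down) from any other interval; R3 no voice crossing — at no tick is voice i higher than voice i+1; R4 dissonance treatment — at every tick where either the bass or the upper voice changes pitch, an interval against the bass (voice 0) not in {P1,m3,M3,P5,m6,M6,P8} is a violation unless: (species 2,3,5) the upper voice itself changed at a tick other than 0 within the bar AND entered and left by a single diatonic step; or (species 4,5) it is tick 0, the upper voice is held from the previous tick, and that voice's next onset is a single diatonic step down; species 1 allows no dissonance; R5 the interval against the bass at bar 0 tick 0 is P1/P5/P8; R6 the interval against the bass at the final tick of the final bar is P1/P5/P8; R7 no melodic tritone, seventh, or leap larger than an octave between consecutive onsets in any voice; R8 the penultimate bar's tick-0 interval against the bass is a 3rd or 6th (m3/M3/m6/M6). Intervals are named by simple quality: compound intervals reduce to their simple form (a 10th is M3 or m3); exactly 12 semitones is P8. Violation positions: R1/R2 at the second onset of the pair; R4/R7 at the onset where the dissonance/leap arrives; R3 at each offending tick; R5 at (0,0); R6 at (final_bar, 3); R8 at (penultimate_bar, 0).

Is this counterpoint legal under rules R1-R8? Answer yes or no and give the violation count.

bar 0: v0=C3 v1=C4 (P8)
bar 1: v0=B2 v1=D3 (m3)
bar 2: v0=D3 v1=B3 (M6)
bar 3: v0=F3 v1=F4 (P8)
bar 4: v0=E3 v1=C4 (m6)
bar 5: v0=G3 v1=G4 (P8)
bar 6: v0=B2 v1=G3 (m6)
bar 7: v0=C3 v1=C4 (P8)
  R7 @ bar1.0: C4->D3 leap 10st
  R7 @ bar2.2: B3->F3 leap 6st
  R2 @ bar3.0: D3/F3 m3 -> F3/F4 P8 similar
  R4 @ bar4.2: E3/F4 m2 untreated
  R2 @ bar5.0: E3/F4 m2 -> G3/G4 P8 similar
  R2 @ bar7.0: B2/D3 m3 -> C3/C4 P8 similar
  R7 @ bar7.0: D3->C4 leap 10st

No (7 violations)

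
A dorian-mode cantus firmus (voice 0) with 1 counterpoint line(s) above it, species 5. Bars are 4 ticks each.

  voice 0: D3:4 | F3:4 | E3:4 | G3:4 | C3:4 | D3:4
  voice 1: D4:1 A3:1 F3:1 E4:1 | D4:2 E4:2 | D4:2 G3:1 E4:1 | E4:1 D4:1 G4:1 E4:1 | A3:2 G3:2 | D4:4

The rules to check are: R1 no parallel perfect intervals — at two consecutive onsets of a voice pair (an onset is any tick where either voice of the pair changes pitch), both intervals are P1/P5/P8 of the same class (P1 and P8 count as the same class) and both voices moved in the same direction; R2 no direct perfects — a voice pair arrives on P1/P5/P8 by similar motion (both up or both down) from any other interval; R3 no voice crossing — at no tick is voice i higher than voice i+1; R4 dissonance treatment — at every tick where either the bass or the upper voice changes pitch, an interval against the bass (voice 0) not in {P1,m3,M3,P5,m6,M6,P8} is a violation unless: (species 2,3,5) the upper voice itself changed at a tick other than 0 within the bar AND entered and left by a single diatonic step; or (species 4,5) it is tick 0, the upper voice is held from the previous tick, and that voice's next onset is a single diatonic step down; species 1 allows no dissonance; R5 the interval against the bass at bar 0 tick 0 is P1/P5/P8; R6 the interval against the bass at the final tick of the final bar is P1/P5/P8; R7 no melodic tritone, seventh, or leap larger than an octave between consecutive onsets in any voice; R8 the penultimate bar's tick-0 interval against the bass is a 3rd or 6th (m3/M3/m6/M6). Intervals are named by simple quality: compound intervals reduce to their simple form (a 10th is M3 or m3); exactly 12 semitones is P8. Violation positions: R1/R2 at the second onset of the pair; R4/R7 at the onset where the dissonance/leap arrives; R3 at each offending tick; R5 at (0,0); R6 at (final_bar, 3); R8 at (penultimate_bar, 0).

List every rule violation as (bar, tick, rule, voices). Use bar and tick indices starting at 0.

bar 0: v0=D3 v1=D4 downbeat P8
bar 1: v0=F3 v1=D4 downbeat M6
bar 2: v0=E3 v1=D4 downbeat m7
bar 3: v0=G3 v1=E4 downbeat M6
bar 4: v0=C3 v1=A3 downbeat M6
bar 5: v0=D3 v1=D4 downbeat P8
  -> R4 @ bar 0 tick 3 v(0, 1): D3/E4 M2 untreated
  -> R7 @ bar 0 tick 3 v(1,): F3->E4 leap 11st
  -> R4 @ bar 2 tick 0 v(0, 1): E3/D4 m7 untreated
  -> R2 @ bar 5 tick 0 v(0, 1): C3/G3 P5 -> D3/D4 P8 similar

(0, 3, R4, (0, 1))
(0, 3, R7, (1,))
(2, 0, R4, (0, 1))
(5, 0, R2, (0, 1))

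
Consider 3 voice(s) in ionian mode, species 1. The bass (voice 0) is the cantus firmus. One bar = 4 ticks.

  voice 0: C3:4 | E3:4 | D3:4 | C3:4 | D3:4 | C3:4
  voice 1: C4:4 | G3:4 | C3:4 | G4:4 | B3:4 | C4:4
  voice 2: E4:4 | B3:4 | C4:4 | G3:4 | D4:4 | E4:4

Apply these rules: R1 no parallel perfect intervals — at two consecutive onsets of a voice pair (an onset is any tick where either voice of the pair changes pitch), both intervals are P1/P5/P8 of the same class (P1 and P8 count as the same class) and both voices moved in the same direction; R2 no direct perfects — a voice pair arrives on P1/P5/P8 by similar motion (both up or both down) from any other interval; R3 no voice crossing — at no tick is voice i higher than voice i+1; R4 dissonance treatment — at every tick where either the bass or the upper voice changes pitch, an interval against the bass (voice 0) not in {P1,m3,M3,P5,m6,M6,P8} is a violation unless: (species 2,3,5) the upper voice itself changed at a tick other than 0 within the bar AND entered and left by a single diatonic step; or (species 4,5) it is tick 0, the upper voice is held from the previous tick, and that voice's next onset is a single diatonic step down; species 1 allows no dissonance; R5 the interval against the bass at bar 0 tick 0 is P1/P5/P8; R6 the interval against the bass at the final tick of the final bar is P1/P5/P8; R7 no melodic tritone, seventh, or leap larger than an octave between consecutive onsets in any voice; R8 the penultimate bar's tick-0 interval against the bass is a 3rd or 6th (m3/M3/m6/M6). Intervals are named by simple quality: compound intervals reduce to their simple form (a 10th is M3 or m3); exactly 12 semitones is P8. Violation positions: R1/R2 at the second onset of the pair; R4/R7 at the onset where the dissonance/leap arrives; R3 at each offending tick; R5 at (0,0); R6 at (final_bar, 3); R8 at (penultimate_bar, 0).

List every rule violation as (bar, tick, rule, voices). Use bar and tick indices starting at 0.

(0, 0, R5, (0, 2))
(2, 0, R3, (0, 1))
(2, 0, R4, (0, 1))
(2, 0, R4, (0, 2))
(2, 1, R3, (0, 1))
(2, 2, R3, (0, 1))
(2, 3, R3, (0, 1))
(3, 0, R2, (0, 2))
(3, 0, R3, (1, 2))
(3, 0, R7, (1,))
(3, 1, R3, (1, 2))
(3, 2, R3, (1, 2))
(3, 3, R3, (1, 2))
(4, 0, R2, (0, 2))
(4, 0, R8, (0, 2))
(5, 3, R6, (0, 2))

bar 0: v0=C3 v1=C4 v2=E4 downbeat M3
bar 1: v0=E3 v1=G3 v2=B3 downbeat P5
bar 2: v0=D3 v1=C3 v2=C4 downbeat m7
bar 3: v0=C3 v1=G4 v2=G3 downbeat P5
bar 4: v0=D3 v1=B3 v2=D4 downbeat P8
bar 5: v0=C3 v1=C4 v2=E4 downbeat M3
  -> R5 @ bar 0 tick 0 v(0, 2): opens on M3
  -> R3 @ bar 2 tick 0 v(0, 1): D3 above C3
  -> R4 @ bar 2 tick 0 v(0, 1): D3/C3 M2 untreated
  -> R4 @ bar 2 tick 0 v(0, 2): D3/C4 m7 untreated
  -> R3 @ bar 2 tick 1 v(0, 1): D3 above C3
  -> R3 @ bar 2 tick 2 v(0, 1): D3 above C3
  -> R3 @ bar 2 tick 3 v(0, 1): D3 above C3
  -> R2 @ bar 3 tick 0 v(0, 2): D3/C4 m7 -> C3/G3 P5 similar
  -> R3 @ bar 3 tick 0 v(1, 2): G4 above G3
  -> R7 @ bar 3 tick 0 v(1,): C3->G4 leap 19st
  -> R3 @ bar 3 tick 1 v(1, 2): G4 above G3
  -> R3 @ bar 3 tick 2 v(1, 2): G4 above G3
  -> R3 @ bar 3 tick 3 v(1, 2): G4 above G3
  -> R2 @ bar 4 tick 0 v(0, 2): C3/G3 P5 -> D3/D4 P8 similar
  -> R8 @ bar 4 tick 0 v(0, 2): penult P8 not 3rd/6th
  -> R6 @ bar 5 tick 3 v(0, 2): closes on M3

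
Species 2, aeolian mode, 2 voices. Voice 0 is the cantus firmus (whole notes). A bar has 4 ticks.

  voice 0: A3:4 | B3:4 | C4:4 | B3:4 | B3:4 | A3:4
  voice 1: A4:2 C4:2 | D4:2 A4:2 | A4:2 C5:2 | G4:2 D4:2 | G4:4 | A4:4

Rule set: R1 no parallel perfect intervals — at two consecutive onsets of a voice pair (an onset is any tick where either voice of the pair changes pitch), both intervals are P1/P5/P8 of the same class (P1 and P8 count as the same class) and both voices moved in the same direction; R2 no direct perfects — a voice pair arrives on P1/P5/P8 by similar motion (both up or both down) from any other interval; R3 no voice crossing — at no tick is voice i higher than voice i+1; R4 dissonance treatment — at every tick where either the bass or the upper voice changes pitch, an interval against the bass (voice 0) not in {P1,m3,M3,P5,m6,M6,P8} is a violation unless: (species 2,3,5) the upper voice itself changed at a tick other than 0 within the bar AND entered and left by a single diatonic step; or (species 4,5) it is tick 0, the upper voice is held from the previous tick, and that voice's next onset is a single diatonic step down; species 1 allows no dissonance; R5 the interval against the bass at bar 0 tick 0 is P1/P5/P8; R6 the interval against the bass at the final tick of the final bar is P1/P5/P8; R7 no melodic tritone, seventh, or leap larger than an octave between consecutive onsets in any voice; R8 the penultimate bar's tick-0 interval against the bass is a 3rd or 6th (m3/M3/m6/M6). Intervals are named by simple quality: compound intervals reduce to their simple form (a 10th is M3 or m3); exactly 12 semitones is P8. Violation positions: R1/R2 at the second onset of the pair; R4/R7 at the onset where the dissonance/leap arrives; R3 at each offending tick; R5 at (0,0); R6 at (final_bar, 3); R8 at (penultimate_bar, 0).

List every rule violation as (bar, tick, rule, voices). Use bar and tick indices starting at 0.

(1, 2, R4, (0, 1))

bar 0: v0=A3 v1=A4 downbeat P8
bar 1: v0=B3 v1=D4 downbeat m3
bar 2: v0=C4 v1=A4 downbeat M6
bar 3: v0=B3 v1=G4 downbeat m6
bar 4: v0=B3 v1=G4 downbeat m6
bar 5: v0=A3 v1=A4 downbeat P8
  -> R4 @ bar 1 tick 2 v(0, 1): B3/A4 m7 untreated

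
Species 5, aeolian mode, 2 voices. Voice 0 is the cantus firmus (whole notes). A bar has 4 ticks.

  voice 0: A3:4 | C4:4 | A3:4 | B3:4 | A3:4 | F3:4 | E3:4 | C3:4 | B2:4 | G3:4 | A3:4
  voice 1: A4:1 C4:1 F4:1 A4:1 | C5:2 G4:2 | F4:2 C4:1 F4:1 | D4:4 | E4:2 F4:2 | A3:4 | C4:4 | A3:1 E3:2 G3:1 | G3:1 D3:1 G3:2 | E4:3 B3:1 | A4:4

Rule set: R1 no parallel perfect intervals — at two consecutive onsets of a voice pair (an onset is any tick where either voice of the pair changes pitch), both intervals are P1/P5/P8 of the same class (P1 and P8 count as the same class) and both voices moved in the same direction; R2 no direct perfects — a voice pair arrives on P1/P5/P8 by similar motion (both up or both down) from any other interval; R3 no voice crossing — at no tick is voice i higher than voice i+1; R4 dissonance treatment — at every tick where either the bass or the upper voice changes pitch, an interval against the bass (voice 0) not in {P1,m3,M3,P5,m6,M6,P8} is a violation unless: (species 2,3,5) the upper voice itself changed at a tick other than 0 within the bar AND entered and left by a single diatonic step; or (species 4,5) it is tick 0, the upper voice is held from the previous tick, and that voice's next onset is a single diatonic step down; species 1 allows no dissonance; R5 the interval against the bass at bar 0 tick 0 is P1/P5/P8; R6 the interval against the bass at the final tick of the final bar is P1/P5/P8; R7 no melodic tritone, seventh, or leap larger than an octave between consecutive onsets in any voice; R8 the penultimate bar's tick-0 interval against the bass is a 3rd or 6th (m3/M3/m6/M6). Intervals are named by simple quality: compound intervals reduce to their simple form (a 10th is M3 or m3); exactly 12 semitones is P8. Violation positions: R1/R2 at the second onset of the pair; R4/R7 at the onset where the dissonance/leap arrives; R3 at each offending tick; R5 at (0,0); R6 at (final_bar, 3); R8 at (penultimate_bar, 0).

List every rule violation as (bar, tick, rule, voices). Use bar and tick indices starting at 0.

(1, 0, R1, (0, 1))
(10, 0, R2, (0, 1))
(10, 0, R7, (1,))

bar 0: v0=A3 v1=A4 downbeat P8
bar 1: v0=C4 v1=C5 downbeat P8
bar 2: v0=A3 v1=F4 downbeat m6
bar 3: v0=B3 v1=D4 downbeat m3
bar 4: v0=A3 v1=E4 downbeat P5
bar 5: v0=F3 v1=A3 downbeat M3
bar 6: v0=E3 v1=C4 downbeat m6
bar 7: v0=C3 v1=A3 downbeat M6
bar 8: v0=B2 v1=G3 downbeat m6
bar 9: v0=G3 v1=E4 downbeat M6
bar 10: v0=A3 v1=A4 downbeat P8
  -> R1 @ bar 1 tick 0 v(0, 1): A3/A4 P8 -> C4/C5 P8 similar
  -> R2 @ bar 10 tick 0 v(0, 1): G3/B3 M3 -> A3/A4 P8 similar
  -> R7 @ bar 10 tick 0 v(1,): B3->A4 leap 10st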